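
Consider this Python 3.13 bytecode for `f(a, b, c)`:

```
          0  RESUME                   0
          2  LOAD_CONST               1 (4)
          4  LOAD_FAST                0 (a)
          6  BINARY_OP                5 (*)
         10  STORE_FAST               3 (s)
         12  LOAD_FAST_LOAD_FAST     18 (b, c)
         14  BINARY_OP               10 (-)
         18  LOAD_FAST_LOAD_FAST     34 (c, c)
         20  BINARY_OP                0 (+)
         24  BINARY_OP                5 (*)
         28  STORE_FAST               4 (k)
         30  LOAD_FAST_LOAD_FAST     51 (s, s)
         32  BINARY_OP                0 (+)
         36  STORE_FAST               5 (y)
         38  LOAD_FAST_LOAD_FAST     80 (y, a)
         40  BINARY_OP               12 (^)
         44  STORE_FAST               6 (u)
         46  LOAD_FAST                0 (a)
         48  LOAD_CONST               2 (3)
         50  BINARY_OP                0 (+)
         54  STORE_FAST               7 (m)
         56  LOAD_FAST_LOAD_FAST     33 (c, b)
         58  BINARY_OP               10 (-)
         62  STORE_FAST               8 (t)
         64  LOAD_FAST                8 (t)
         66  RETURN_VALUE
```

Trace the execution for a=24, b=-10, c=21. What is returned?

31

LOAD_CONST → push 4. Stack: [4]
LOAD_FAST a → push 24. Stack: [4, 24]
BINARY_OP * → 4 * 24 = 96. Stack: [96]
STORE_FAST s → s=96. Stack: []
LOAD_FAST_LOAD_FAST b,c → push -10,21. Stack: [-10, 21]
BINARY_OP - → -10 - 21 = -31. Stack: [-31]
LOAD_FAST_LOAD_FAST c,c → push 21,21. Stack: [-31, 21, 21]
BINARY_OP + → 21 + 21 = 42. Stack: [-31, 42]
BINARY_OP * → -31 * 42 = -1302. Stack: [-1302]
STORE_FAST k → k=-1302. Stack: []
LOAD_FAST_LOAD_FAST s,s → push 96,96. Stack: [96, 96]
BINARY_OP + → 96 + 96 = 192. Stack: [192]
STORE_FAST y → y=192. Stack: []
LOAD_FAST_LOAD_FAST y,a → push 192,24. Stack: [192, 24]
BINARY_OP ^ → 192 ^ 24 = 216. Stack: [216]
STORE_FAST u → u=216. Stack: []
LOAD_FAST a → push 24. Stack: [24]
LOAD_CONST → push 3. Stack: [24, 3]
BINARY_OP + → 24 + 3 = 27. Stack: [27]
STORE_FAST m → m=27. Stack: []
LOAD_FAST_LOAD_FAST c,b → push 21,-10. Stack: [21, -10]
BINARY_OP - → 21 - -10 = 31. Stack: [31]
STORE_FAST t → t=31. Stack: []
LOAD_FAST t → push 31. Stack: [31]
RETURN_VALUE → return 31.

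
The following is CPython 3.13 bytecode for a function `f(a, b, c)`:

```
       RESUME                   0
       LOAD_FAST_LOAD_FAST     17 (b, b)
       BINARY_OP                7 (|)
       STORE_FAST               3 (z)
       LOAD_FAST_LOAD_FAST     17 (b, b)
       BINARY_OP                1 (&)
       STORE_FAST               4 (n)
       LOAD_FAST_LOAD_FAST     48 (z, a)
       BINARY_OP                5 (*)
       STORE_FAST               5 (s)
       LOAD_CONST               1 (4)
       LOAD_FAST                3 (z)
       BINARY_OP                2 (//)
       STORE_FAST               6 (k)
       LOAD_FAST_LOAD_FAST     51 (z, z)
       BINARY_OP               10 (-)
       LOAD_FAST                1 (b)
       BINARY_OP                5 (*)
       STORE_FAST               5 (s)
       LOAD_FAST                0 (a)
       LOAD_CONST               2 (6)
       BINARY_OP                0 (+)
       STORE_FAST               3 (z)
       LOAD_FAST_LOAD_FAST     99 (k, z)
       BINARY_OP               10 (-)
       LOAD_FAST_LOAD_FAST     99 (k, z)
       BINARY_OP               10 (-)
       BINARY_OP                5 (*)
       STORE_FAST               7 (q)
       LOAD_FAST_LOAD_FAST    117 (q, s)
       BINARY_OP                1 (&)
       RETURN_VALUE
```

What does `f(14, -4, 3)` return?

LOAD_FAST_LOAD_FAST b,b → push -4,-4. Stack: [-4, -4]
BINARY_OP | → -4 | -4 = -4. Stack: [-4]
STORE_FAST z → z=-4. Stack: []
LOAD_FAST_LOAD_FAST b,b → push -4,-4. Stack: [-4, -4]
BINARY_OP & → -4 & -4 = -4. Stack: [-4]
STORE_FAST n → n=-4. Stack: []
LOAD_FAST_LOAD_FAST z,a → push -4,14. Stack: [-4, 14]
BINARY_OP * → -4 * 14 = -56. Stack: [-56]
STORE_FAST s → s=-56. Stack: []
LOAD_CONST → push 4. Stack: [4]
LOAD_FAST z → push -4. Stack: [4, -4]
BINARY_OP // → 4 // -4 = -1. Stack: [-1]
STORE_FAST k → k=-1. Stack: []
LOAD_FAST_LOAD_FAST z,z → push -4,-4. Stack: [-4, -4]
BINARY_OP - → -4 - -4 = 0. Stack: [0]
LOAD_FAST b → push -4. Stack: [0, -4]
BINARY_OP * → 0 * -4 = 0. Stack: [0]
STORE_FAST s → s=0. Stack: []
LOAD_FAST a → push 14. Stack: [14]
LOAD_CONST → push 6. Stack: [14, 6]
BINARY_OP + → 14 + 6 = 20. Stack: [20]
STORE_FAST z → z=20. Stack: []
LOAD_FAST_LOAD_FAST k,z → push -1,20. Stack: [-1, 20]
BINARY_OP - → -1 - 20 = -21. Stack: [-21]
LOAD_FAST_LOAD_FAST k,z → push -1,20. Stack: [-21, -1, 20]
BINARY_OP - → -1 - 20 = -21. Stack: [-21, -21]
BINARY_OP * → -21 * -21 = 441. Stack: [441]
STORE_FAST q → q=441. Stack: []
LOAD_FAST_LOAD_FAST q,s → push 441,0. Stack: [441, 0]
BINARY_OP & → 441 & 0 = 0. Stack: [0]
RETURN_VALUE → return 0.

0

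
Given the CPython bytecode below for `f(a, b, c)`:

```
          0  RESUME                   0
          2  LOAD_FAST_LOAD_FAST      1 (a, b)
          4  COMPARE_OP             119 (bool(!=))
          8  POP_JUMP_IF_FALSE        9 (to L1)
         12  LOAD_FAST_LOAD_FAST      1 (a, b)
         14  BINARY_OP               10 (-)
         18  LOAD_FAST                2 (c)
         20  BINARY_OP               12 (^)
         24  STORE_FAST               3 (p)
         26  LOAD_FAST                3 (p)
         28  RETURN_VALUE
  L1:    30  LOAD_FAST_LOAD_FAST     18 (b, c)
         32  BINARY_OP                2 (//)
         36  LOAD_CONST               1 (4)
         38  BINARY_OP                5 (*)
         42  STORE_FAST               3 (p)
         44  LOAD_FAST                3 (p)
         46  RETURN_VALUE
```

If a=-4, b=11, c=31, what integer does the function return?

LOAD_FAST_LOAD_FAST a,b → push -4,11. Stack: [-4, 11]
COMPARE_OP bool(!=) → -4 vs 11 = True. Stack: [True]
POP_JUMP_IF_FALSE → pop True; no jump. Stack: []
LOAD_FAST_LOAD_FAST a,b → push -4,11. Stack: [-4, 11]
BINARY_OP - → -4 - 11 = -15. Stack: [-15]
LOAD_FAST c → push 31. Stack: [-15, 31]
BINARY_OP ^ → -15 ^ 31 = -18. Stack: [-18]
STORE_FAST p → p=-18. Stack: []
LOAD_FAST p → push -18. Stack: [-18]
RETURN_VALUE → return -18.

-18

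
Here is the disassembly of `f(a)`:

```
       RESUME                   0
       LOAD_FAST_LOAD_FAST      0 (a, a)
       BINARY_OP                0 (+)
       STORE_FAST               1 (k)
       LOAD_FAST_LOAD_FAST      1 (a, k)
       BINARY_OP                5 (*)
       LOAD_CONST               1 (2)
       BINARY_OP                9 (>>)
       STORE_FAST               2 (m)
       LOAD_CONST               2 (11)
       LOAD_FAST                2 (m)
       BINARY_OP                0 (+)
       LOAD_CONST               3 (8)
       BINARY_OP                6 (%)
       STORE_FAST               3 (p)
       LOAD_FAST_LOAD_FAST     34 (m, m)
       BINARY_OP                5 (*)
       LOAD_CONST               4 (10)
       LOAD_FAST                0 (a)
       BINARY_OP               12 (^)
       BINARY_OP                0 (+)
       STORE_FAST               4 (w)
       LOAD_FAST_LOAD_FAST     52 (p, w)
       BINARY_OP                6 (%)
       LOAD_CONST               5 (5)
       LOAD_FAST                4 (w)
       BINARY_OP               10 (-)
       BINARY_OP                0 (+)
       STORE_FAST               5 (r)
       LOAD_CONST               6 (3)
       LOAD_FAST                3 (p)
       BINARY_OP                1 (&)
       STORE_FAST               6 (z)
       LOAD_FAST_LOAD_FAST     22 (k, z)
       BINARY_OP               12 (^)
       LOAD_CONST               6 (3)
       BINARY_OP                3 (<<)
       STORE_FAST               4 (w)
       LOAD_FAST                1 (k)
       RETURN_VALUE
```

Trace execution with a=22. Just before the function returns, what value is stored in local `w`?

LOAD_FAST_LOAD_FAST a,a → push 22,22. Stack: [22, 22]
BINARY_OP + → 22 + 22 = 44. Stack: [44]
STORE_FAST k → k=44. Stack: []
LOAD_FAST_LOAD_FAST a,k → push 22,44. Stack: [22, 44]
BINARY_OP * → 22 * 44 = 968. Stack: [968]
LOAD_CONST → push 2. Stack: [968, 2]
BINARY_OP >> → 968 >> 2 = 242. Stack: [242]
STORE_FAST m → m=242. Stack: []
LOAD_CONST → push 11. Stack: [11]
LOAD_FAST m → push 242. Stack: [11, 242]
BINARY_OP + → 11 + 242 = 253. Stack: [253]
LOAD_CONST → push 8. Stack: [253, 8]
BINARY_OP % → 253 % 8 = 5. Stack: [5]
STORE_FAST p → p=5. Stack: []
LOAD_FAST_LOAD_FAST m,m → push 242,242. Stack: [242, 242]
BINARY_OP * → 242 * 242 = 58564. Stack: [58564]
LOAD_CONST → push 10. Stack: [58564, 10]
LOAD_FAST a → push 22. Stack: [58564, 10, 22]
BINARY_OP ^ → 10 ^ 22 = 28. Stack: [58564, 28]
BINARY_OP + → 58564 + 28 = 58592. Stack: [58592]
STORE_FAST w → w=58592. Stack: []
LOAD_FAST_LOAD_FAST p,w → push 5,58592. Stack: [5, 58592]
BINARY_OP % → 5 % 58592 = 5. Stack: [5]
LOAD_CONST → push 5. Stack: [5, 5]
LOAD_FAST w → push 58592. Stack: [5, 5, 58592]
BINARY_OP - → 5 - 58592 = -58587. Stack: [5, -58587]
BINARY_OP + → 5 + -58587 = -58582. Stack: [-58582]
STORE_FAST r → r=-58582. Stack: []
LOAD_CONST → push 3. Stack: [3]
LOAD_FAST p → push 5. Stack: [3, 5]
BINARY_OP & → 3 & 5 = 1. Stack: [1]
STORE_FAST z → z=1. Stack: []
LOAD_FAST_LOAD_FAST k,z → push 44,1. Stack: [44, 1]
BINARY_OP ^ → 44 ^ 1 = 45. Stack: [45]
LOAD_CONST → push 3. Stack: [45, 3]
BINARY_OP << → 45 << 3 = 360. Stack: [360]
STORE_FAST w → w=360. Stack: []
LOAD_FAST k → push 44. Stack: [44]
RETURN_VALUE → return 44.

360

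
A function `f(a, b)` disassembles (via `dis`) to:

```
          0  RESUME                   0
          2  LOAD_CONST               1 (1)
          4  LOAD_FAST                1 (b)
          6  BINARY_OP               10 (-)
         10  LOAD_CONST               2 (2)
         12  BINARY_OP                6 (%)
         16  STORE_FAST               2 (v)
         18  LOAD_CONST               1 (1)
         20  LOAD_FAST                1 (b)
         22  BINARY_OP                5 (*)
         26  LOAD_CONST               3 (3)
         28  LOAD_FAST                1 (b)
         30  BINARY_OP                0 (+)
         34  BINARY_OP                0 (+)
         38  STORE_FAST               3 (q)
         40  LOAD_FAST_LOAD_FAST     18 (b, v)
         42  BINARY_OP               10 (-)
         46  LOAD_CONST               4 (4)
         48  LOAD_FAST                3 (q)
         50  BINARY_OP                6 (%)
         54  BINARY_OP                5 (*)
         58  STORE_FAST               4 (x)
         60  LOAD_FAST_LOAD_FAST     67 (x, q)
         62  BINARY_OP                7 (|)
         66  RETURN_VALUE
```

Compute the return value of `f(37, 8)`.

31

LOAD_CONST → push 1. Stack: [1]
LOAD_FAST b → push 8. Stack: [1, 8]
BINARY_OP - → 1 - 8 = -7. Stack: [-7]
LOAD_CONST → push 2. Stack: [-7, 2]
BINARY_OP % → -7 % 2 = 1. Stack: [1]
STORE_FAST v → v=1. Stack: []
LOAD_CONST → push 1. Stack: [1]
LOAD_FAST b → push 8. Stack: [1, 8]
BINARY_OP * → 1 * 8 = 8. Stack: [8]
LOAD_CONST → push 3. Stack: [8, 3]
LOAD_FAST b → push 8. Stack: [8, 3, 8]
BINARY_OP + → 3 + 8 = 11. Stack: [8, 11]
BINARY_OP + → 8 + 11 = 19. Stack: [19]
STORE_FAST q → q=19. Stack: []
LOAD_FAST_LOAD_FAST b,v → push 8,1. Stack: [8, 1]
BINARY_OP - → 8 - 1 = 7. Stack: [7]
LOAD_CONST → push 4. Stack: [7, 4]
LOAD_FAST q → push 19. Stack: [7, 4, 19]
BINARY_OP % → 4 % 19 = 4. Stack: [7, 4]
BINARY_OP * → 7 * 4 = 28. Stack: [28]
STORE_FAST x → x=28. Stack: []
LOAD_FAST_LOAD_FAST x,q → push 28,19. Stack: [28, 19]
BINARY_OP | → 28 | 19 = 31. Stack: [31]
RETURN_VALUE → return 31.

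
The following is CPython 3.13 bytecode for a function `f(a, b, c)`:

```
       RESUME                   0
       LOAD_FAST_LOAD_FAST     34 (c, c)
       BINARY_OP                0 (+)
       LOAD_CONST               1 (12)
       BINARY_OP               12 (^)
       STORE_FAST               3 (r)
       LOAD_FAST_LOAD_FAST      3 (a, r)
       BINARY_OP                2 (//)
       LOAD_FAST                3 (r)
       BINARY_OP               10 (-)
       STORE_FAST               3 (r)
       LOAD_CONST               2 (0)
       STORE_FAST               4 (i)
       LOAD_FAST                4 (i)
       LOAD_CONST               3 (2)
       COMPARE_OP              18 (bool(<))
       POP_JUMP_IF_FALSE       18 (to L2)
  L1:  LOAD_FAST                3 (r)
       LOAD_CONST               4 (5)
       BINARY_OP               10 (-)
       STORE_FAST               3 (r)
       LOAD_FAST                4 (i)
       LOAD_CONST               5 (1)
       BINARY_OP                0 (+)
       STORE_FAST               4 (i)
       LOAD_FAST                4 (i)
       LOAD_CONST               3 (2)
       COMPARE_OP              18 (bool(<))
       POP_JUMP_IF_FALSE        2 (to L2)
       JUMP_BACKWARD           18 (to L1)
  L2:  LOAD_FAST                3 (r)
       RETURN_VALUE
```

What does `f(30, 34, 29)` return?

LOAD_FAST_LOAD_FAST c,c → push 29,29. Stack: [29, 29]
BINARY_OP + → 29 + 29 = 58. Stack: [58]
LOAD_CONST → push 12. Stack: [58, 12]
BINARY_OP ^ → 58 ^ 12 = 54. Stack: [54]
STORE_FAST r → r=54. Stack: []
LOAD_FAST_LOAD_FAST a,r → push 30,54. Stack: [30, 54]
BINARY_OP // → 30 // 54 = 0. Stack: [0]
LOAD_FAST r → push 54. Stack: [0, 54]
BINARY_OP - → 0 - 54 = -54. Stack: [-54]
STORE_FAST r → r=-54. Stack: []
LOAD_CONST → push 0. Stack: [0]
STORE_FAST i → i=0. Stack: []
LOAD_FAST i → push 0. Stack: [0]
LOAD_CONST → push 2. Stack: [0, 2]
COMPARE_OP bool(<) → 0 vs 2 = True. Stack: [True]
POP_JUMP_IF_FALSE → pop True; no jump. Stack: []
LOAD_FAST r → push -54. Stack: [-54]
LOAD_CONST → push 5. Stack: [-54, 5]
BINARY_OP - → -54 - 5 = -59. Stack: [-59]
STORE_FAST r → r=-59. Stack: []
LOAD_FAST i → push 0. Stack: [0]
LOAD_CONST → push 1. Stack: [0, 1]
BINARY_OP + → 0 + 1 = 1. Stack: [1]
STORE_FAST i → i=1. Stack: []
LOAD_FAST i → push 1. Stack: [1]
LOAD_CONST → push 2. Stack: [1, 2]
COMPARE_OP bool(<) → 1 vs 2 = True. Stack: [True]
POP_JUMP_IF_FALSE → pop True; no jump. Stack: []
LOAD_FAST r → push -59. Stack: [-59]
LOAD_CONST → push 5. Stack: [-59, 5]
BINARY_OP - → -59 - 5 = -64. Stack: [-64]
STORE_FAST r → r=-64. Stack: []
LOAD_FAST i → push 1. Stack: [1]
LOAD_CONST → push 1. Stack: [1, 1]
BINARY_OP + → 1 + 1 = 2. Stack: [2]
STORE_FAST i → i=2. Stack: []
LOAD_FAST i → push 2. Stack: [2]
LOAD_CONST → push 2. Stack: [2, 2]
COMPARE_OP bool(<) → 2 vs 2 = False. Stack: [False]
POP_JUMP_IF_FALSE → pop False; jump. Stack: []
LOAD_FAST r → push -64. Stack: [-64]
RETURN_VALUE → return -64.

-64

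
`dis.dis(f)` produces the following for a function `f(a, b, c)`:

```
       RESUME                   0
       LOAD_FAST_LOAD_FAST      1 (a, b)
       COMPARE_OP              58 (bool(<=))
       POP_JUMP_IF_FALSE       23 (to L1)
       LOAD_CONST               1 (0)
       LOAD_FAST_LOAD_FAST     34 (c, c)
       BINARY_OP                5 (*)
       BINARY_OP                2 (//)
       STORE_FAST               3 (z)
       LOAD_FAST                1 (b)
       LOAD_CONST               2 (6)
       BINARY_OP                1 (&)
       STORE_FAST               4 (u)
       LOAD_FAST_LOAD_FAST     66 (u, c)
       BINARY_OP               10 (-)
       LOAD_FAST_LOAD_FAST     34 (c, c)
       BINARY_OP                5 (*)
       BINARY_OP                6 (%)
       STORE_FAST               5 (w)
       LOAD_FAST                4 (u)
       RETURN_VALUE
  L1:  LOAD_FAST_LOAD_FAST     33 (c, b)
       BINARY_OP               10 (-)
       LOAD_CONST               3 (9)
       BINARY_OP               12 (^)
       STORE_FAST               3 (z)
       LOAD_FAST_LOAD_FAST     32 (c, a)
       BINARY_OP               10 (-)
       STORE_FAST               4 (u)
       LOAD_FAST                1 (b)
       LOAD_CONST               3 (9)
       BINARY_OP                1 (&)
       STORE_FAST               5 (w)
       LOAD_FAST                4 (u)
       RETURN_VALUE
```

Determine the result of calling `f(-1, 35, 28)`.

2

LOAD_FAST_LOAD_FAST a,b → push -1,35. Stack: [-1, 35]
COMPARE_OP bool(<=) → -1 vs 35 = True. Stack: [True]
POP_JUMP_IF_FALSE → pop True; no jump. Stack: []
LOAD_CONST → push 0. Stack: [0]
LOAD_FAST_LOAD_FAST c,c → push 28,28. Stack: [0, 28, 28]
BINARY_OP * → 28 * 28 = 784. Stack: [0, 784]
BINARY_OP // → 0 // 784 = 0. Stack: [0]
STORE_FAST z → z=0. Stack: []
LOAD_FAST b → push 35. Stack: [35]
LOAD_CONST → push 6. Stack: [35, 6]
BINARY_OP & → 35 & 6 = 2. Stack: [2]
STORE_FAST u → u=2. Stack: []
LOAD_FAST_LOAD_FAST u,c → push 2,28. Stack: [2, 28]
BINARY_OP - → 2 - 28 = -26. Stack: [-26]
LOAD_FAST_LOAD_FAST c,c → push 28,28. Stack: [-26, 28, 28]
BINARY_OP * → 28 * 28 = 784. Stack: [-26, 784]
BINARY_OP % → -26 % 784 = 758. Stack: [758]
STORE_FAST w → w=758. Stack: []
LOAD_FAST u → push 2. Stack: [2]
RETURN_VALUE → return 2.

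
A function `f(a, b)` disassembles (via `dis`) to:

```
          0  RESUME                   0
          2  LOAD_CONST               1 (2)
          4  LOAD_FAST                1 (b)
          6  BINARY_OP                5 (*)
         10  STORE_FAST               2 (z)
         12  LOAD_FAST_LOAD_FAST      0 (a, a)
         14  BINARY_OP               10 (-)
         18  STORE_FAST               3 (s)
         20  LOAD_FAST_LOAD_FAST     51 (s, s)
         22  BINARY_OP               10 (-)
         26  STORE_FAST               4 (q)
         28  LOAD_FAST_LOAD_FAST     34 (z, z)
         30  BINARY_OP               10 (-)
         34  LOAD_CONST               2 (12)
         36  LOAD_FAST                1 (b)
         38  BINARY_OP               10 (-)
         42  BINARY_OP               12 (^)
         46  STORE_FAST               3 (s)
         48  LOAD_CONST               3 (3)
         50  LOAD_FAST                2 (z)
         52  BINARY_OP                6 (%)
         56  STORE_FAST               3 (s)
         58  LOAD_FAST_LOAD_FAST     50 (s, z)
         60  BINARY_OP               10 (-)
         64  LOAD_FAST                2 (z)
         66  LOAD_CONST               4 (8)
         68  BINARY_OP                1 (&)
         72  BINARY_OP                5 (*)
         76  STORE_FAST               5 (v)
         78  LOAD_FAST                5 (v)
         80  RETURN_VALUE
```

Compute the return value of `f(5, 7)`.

LOAD_CONST → push 2. Stack: [2]
LOAD_FAST b → push 7. Stack: [2, 7]
BINARY_OP * → 2 * 7 = 14. Stack: [14]
STORE_FAST z → z=14. Stack: []
LOAD_FAST_LOAD_FAST a,a → push 5,5. Stack: [5, 5]
BINARY_OP - → 5 - 5 = 0. Stack: [0]
STORE_FAST s → s=0. Stack: []
LOAD_FAST_LOAD_FAST s,s → push 0,0. Stack: [0, 0]
BINARY_OP - → 0 - 0 = 0. Stack: [0]
STORE_FAST q → q=0. Stack: []
LOAD_FAST_LOAD_FAST z,z → push 14,14. Stack: [14, 14]
BINARY_OP - → 14 - 14 = 0. Stack: [0]
LOAD_CONST → push 12. Stack: [0, 12]
LOAD_FAST b → push 7. Stack: [0, 12, 7]
BINARY_OP - → 12 - 7 = 5. Stack: [0, 5]
BINARY_OP ^ → 0 ^ 5 = 5. Stack: [5]
STORE_FAST s → s=5. Stack: []
LOAD_CONST → push 3. Stack: [3]
LOAD_FAST z → push 14. Stack: [3, 14]
BINARY_OP % → 3 % 14 = 3. Stack: [3]
STORE_FAST s → s=3. Stack: []
LOAD_FAST_LOAD_FAST s,z → push 3,14. Stack: [3, 14]
BINARY_OP - → 3 - 14 = -11. Stack: [-11]
LOAD_FAST z → push 14. Stack: [-11, 14]
LOAD_CONST → push 8. Stack: [-11, 14, 8]
BINARY_OP & → 14 & 8 = 8. Stack: [-11, 8]
BINARY_OP * → -11 * 8 = -88. Stack: [-88]
STORE_FAST v → v=-88. Stack: []
LOAD_FAST v → push -88. Stack: [-88]
RETURN_VALUE → return -88.

-88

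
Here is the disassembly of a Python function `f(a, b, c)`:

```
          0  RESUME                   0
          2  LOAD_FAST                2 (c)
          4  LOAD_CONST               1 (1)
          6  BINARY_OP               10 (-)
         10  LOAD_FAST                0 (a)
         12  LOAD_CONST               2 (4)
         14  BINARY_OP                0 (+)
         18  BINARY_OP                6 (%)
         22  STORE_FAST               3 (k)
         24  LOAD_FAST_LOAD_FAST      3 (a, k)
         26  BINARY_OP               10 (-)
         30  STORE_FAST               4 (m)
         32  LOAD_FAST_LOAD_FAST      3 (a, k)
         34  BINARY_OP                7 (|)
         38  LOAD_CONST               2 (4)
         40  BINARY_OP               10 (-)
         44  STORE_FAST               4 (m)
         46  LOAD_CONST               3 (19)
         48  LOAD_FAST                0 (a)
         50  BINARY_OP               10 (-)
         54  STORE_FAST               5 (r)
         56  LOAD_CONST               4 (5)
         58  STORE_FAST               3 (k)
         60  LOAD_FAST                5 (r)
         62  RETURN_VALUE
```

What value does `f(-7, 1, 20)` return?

LOAD_FAST c → push 20. Stack: [20]
LOAD_CONST → push 1. Stack: [20, 1]
BINARY_OP - → 20 - 1 = 19. Stack: [19]
LOAD_FAST a → push -7. Stack: [19, -7]
LOAD_CONST → push 4. Stack: [19, -7, 4]
BINARY_OP + → -7 + 4 = -3. Stack: [19, -3]
BINARY_OP % → 19 % -3 = -2. Stack: [-2]
STORE_FAST k → k=-2. Stack: []
LOAD_FAST_LOAD_FAST a,k → push -7,-2. Stack: [-7, -2]
BINARY_OP - → -7 - -2 = -5. Stack: [-5]
STORE_FAST m → m=-5. Stack: []
LOAD_FAST_LOAD_FAST a,k → push -7,-2. Stack: [-7, -2]
BINARY_OP | → -7 | -2 = -1. Stack: [-1]
LOAD_CONST → push 4. Stack: [-1, 4]
BINARY_OP - → -1 - 4 = -5. Stack: [-5]
STORE_FAST m → m=-5. Stack: []
LOAD_CONST → push 19. Stack: [19]
LOAD_FAST a → push -7. Stack: [19, -7]
BINARY_OP - → 19 - -7 = 26. Stack: [26]
STORE_FAST r → r=26. Stack: []
LOAD_CONST → push 5. Stack: [5]
STORE_FAST k → k=5. Stack: []
LOAD_FAST r → push 26. Stack: [26]
RETURN_VALUE → return 26.

26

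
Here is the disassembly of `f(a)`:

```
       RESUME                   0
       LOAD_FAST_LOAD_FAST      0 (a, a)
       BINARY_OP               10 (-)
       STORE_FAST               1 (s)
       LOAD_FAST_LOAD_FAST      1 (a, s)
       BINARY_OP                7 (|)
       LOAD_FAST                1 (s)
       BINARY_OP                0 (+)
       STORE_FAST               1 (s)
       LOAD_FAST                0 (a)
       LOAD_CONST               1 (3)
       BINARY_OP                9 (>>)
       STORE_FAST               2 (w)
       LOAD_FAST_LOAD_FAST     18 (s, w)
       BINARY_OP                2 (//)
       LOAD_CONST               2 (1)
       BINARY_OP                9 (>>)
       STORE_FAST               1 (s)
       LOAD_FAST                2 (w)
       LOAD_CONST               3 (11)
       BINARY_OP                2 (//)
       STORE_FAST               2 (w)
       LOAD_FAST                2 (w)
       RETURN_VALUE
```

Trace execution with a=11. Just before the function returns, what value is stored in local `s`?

LOAD_FAST_LOAD_FAST a,a → push 11,11. Stack: [11, 11]
BINARY_OP - → 11 - 11 = 0. Stack: [0]
STORE_FAST s → s=0. Stack: []
LOAD_FAST_LOAD_FAST a,s → push 11,0. Stack: [11, 0]
BINARY_OP | → 11 | 0 = 11. Stack: [11]
LOAD_FAST s → push 0. Stack: [11, 0]
BINARY_OP + → 11 + 0 = 11. Stack: [11]
STORE_FAST s → s=11. Stack: []
LOAD_FAST a → push 11. Stack: [11]
LOAD_CONST → push 3. Stack: [11, 3]
BINARY_OP >> → 11 >> 3 = 1. Stack: [1]
STORE_FAST w → w=1. Stack: []
LOAD_FAST_LOAD_FAST s,w → push 11,1. Stack: [11, 1]
BINARY_OP // → 11 // 1 = 11. Stack: [11]
LOAD_CONST → push 1. Stack: [11, 1]
BINARY_OP >> → 11 >> 1 = 5. Stack: [5]
STORE_FAST s → s=5. Stack: []
LOAD_FAST w → push 1. Stack: [1]
LOAD_CONST → push 11. Stack: [1, 11]
BINARY_OP // → 1 // 11 = 0. Stack: [0]
STORE_FAST w → w=0. Stack: []
LOAD_FAST w → push 0. Stack: [0]
RETURN_VALUE → return 0.

5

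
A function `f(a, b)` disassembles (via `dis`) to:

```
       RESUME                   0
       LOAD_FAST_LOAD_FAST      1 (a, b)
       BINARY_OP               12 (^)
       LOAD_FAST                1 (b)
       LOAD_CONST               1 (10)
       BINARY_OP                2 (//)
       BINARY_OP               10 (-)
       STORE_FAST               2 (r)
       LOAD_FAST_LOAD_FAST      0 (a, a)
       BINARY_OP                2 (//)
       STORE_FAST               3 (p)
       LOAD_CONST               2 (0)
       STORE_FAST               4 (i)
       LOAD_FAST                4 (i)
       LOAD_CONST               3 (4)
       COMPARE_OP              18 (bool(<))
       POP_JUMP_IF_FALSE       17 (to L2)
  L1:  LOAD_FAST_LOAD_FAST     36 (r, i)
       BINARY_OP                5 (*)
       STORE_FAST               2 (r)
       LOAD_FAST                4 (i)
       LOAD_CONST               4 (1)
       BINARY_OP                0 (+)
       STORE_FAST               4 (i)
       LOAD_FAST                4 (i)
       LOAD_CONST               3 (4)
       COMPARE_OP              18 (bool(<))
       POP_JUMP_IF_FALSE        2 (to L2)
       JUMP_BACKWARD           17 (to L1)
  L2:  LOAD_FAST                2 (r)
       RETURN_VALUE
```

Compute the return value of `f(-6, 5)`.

LOAD_FAST_LOAD_FAST a,b → push -6,5. Stack: [-6, 5]
BINARY_OP ^ → -6 ^ 5 = -1. Stack: [-1]
LOAD_FAST b → push 5. Stack: [-1, 5]
LOAD_CONST → push 10. Stack: [-1, 5, 10]
BINARY_OP // → 5 // 10 = 0. Stack: [-1, 0]
BINARY_OP - → -1 - 0 = -1. Stack: [-1]
STORE_FAST r → r=-1. Stack: []
LOAD_FAST_LOAD_FAST a,a → push -6,-6. Stack: [-6, -6]
BINARY_OP // → -6 // -6 = 1. Stack: [1]
STORE_FAST p → p=1. Stack: []
LOAD_CONST → push 0. Stack: [0]
STORE_FAST i → i=0. Stack: []
LOAD_FAST i → push 0. Stack: [0]
LOAD_CONST → push 4. Stack: [0, 4]
COMPARE_OP bool(<) → 0 vs 4 = True. Stack: [True]
POP_JUMP_IF_FALSE → pop True; no jump. Stack: []
LOAD_FAST_LOAD_FAST r,i → push -1,0. Stack: [-1, 0]
BINARY_OP * → -1 * 0 = 0. Stack: [0]
STORE_FAST r → r=0. Stack: []
LOAD_FAST i → push 0. Stack: [0]
LOAD_CONST → push 1. Stack: [0, 1]
BINARY_OP + → 0 + 1 = 1. Stack: [1]
STORE_FAST i → i=1. Stack: []
LOAD_FAST i → push 1. Stack: [1]
LOAD_CONST → push 4. Stack: [1, 4]
COMPARE_OP bool(<) → 1 vs 4 = True. Stack: [True]
POP_JUMP_IF_FALSE → pop True; no jump. Stack: []
LOAD_FAST_LOAD_FAST r,i → push 0,1. Stack: [0, 1]
BINARY_OP * → 0 * 1 = 0. Stack: [0]
STORE_FAST r → r=0. Stack: []
LOAD_FAST i → push 1. Stack: [1]
LOAD_CONST → push 1. Stack: [1, 1]
BINARY_OP + → 1 + 1 = 2. Stack: [2]
STORE_FAST i → i=2. Stack: []
LOAD_FAST i → push 2. Stack: [2]
LOAD_CONST → push 4. Stack: [2, 4]
COMPARE_OP bool(<) → 2 vs 4 = True. Stack: [True]
POP_JUMP_IF_FALSE → pop True; no jump. Stack: []
LOAD_FAST_LOAD_FAST r,i → push 0,2. Stack: [0, 2]
BINARY_OP * → 0 * 2 = 0. Stack: [0]
STORE_FAST r → r=0. Stack: []
LOAD_FAST i → push 2. Stack: [2]
LOAD_CONST → push 1. Stack: [2, 1]
BINARY_OP + → 2 + 1 = 3. Stack: [3]
STORE_FAST i → i=3. Stack: []
LOAD_FAST i → push 3. Stack: [3]
LOAD_CONST → push 4. Stack: [3, 4]
COMPARE_OP bool(<) → 3 vs 4 = True. Stack: [True]
POP_JUMP_IF_FALSE → pop True; no jump. Stack: []
LOAD_FAST_LOAD_FAST r,i → push 0,3. Stack: [0, 3]
BINARY_OP * → 0 * 3 = 0. Stack: [0]
STORE_FAST r → r=0. Stack: []
LOAD_FAST i → push 3. Stack: [3]
LOAD_CONST → push 1. Stack: [3, 1]
BINARY_OP + → 3 + 1 = 4. Stack: [4]
STORE_FAST i → i=4. Stack: []
LOAD_FAST i → push 4. Stack: [4]
LOAD_CONST → push 4. Stack: [4, 4]
COMPARE_OP bool(<) → 4 vs 4 = False. Stack: [False]
POP_JUMP_IF_FALSE → pop False; jump. Stack: []
LOAD_FAST r → push 0. Stack: [0]
RETURN_VALUE → return 0.

0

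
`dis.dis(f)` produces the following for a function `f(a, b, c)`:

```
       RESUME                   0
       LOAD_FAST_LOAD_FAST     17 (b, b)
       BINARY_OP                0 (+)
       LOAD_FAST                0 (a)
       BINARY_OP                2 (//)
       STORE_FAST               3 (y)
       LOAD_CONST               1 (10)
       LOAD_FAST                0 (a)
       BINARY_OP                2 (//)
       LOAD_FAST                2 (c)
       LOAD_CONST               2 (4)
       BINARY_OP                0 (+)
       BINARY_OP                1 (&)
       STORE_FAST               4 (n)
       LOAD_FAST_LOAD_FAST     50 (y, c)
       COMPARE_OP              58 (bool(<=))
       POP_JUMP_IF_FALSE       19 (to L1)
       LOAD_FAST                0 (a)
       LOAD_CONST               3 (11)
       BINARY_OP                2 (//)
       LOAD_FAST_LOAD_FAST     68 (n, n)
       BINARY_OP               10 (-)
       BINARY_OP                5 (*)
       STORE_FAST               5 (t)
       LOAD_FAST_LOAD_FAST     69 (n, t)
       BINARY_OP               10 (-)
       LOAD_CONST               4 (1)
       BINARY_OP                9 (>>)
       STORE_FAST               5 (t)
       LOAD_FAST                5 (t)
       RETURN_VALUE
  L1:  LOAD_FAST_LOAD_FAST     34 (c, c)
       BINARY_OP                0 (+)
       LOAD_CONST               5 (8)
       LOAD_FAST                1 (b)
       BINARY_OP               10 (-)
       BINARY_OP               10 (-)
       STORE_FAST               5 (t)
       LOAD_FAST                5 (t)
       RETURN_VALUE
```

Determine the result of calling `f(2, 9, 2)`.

LOAD_FAST_LOAD_FAST b,b → push 9,9. Stack: [9, 9]
BINARY_OP + → 9 + 9 = 18. Stack: [18]
LOAD_FAST a → push 2. Stack: [18, 2]
BINARY_OP // → 18 // 2 = 9. Stack: [9]
STORE_FAST y → y=9. Stack: []
LOAD_CONST → push 10. Stack: [10]
LOAD_FAST a → push 2. Stack: [10, 2]
BINARY_OP // → 10 // 2 = 5. Stack: [5]
LOAD_FAST c → push 2. Stack: [5, 2]
LOAD_CONST → push 4. Stack: [5, 2, 4]
BINARY_OP + → 2 + 4 = 6. Stack: [5, 6]
BINARY_OP & → 5 & 6 = 4. Stack: [4]
STORE_FAST n → n=4. Stack: []
LOAD_FAST_LOAD_FAST y,c → push 9,2. Stack: [9, 2]
COMPARE_OP bool(<=) → 9 vs 2 = False. Stack: [False]
POP_JUMP_IF_FALSE → pop False; jump. Stack: []
LOAD_FAST_LOAD_FAST c,c → push 2,2. Stack: [2, 2]
BINARY_OP + → 2 + 2 = 4. Stack: [4]
LOAD_CONST → push 8. Stack: [4, 8]
LOAD_FAST b → push 9. Stack: [4, 8, 9]
BINARY_OP - → 8 - 9 = -1. Stack: [4, -1]
BINARY_OP - → 4 - -1 = 5. Stack: [5]
STORE_FAST t → t=5. Stack: []
LOAD_FAST t → push 5. Stack: [5]
RETURN_VALUE → return 5.

5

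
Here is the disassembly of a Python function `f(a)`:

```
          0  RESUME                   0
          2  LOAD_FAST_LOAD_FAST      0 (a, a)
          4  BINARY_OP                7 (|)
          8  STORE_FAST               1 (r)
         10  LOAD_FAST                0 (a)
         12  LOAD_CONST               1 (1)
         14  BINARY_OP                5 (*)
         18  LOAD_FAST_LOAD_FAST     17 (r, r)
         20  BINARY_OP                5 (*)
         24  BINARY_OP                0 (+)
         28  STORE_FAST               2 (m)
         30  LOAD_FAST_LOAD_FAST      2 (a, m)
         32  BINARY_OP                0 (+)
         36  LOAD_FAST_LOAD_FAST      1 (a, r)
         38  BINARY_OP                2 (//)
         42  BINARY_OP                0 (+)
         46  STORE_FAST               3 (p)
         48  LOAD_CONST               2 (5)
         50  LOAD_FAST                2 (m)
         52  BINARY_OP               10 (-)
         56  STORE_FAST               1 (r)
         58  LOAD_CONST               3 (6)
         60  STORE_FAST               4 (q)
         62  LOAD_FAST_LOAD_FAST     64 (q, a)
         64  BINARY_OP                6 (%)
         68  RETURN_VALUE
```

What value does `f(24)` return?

6

LOAD_FAST_LOAD_FAST a,a → push 24,24. Stack: [24, 24]
BINARY_OP | → 24 | 24 = 24. Stack: [24]
STORE_FAST r → r=24. Stack: []
LOAD_FAST a → push 24. Stack: [24]
LOAD_CONST → push 1. Stack: [24, 1]
BINARY_OP * → 24 * 1 = 24. Stack: [24]
LOAD_FAST_LOAD_FAST r,r → push 24,24. Stack: [24, 24, 24]
BINARY_OP * → 24 * 24 = 576. Stack: [24, 576]
BINARY_OP + → 24 + 576 = 600. Stack: [600]
STORE_FAST m → m=600. Stack: []
LOAD_FAST_LOAD_FAST a,m → push 24,600. Stack: [24, 600]
BINARY_OP + → 24 + 600 = 624. Stack: [624]
LOAD_FAST_LOAD_FAST a,r → push 24,24. Stack: [624, 24, 24]
BINARY_OP // → 24 // 24 = 1. Stack: [624, 1]
BINARY_OP + → 624 + 1 = 625. Stack: [625]
STORE_FAST p → p=625. Stack: []
LOAD_CONST → push 5. Stack: [5]
LOAD_FAST m → push 600. Stack: [5, 600]
BINARY_OP - → 5 - 600 = -595. Stack: [-595]
STORE_FAST r → r=-595. Stack: []
LOAD_CONST → push 6. Stack: [6]
STORE_FAST q → q=6. Stack: []
LOAD_FAST_LOAD_FAST q,a → push 6,24. Stack: [6, 24]
BINARY_OP % → 6 % 24 = 6. Stack: [6]
RETURN_VALUE → return 6.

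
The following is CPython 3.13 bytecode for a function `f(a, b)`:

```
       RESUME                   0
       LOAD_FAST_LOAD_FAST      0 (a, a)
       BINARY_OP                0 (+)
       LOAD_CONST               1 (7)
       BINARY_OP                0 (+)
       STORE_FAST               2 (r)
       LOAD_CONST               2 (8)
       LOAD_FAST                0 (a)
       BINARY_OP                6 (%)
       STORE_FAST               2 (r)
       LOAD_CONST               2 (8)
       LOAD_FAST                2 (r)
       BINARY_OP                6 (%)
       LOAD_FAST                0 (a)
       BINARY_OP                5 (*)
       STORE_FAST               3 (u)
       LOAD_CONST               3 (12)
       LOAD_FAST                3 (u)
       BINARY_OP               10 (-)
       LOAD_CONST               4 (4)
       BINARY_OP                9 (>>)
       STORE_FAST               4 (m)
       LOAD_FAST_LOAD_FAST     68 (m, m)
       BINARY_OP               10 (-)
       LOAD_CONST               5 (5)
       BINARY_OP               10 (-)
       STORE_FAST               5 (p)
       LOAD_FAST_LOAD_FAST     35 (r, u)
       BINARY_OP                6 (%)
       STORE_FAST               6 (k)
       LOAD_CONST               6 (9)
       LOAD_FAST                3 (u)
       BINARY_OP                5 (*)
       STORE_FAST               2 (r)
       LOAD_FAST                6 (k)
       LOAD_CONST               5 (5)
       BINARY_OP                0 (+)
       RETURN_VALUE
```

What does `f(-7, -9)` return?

27

LOAD_FAST_LOAD_FAST a,a → push -7,-7. Stack: [-7, -7]
BINARY_OP + → -7 + -7 = -14. Stack: [-14]
LOAD_CONST → push 7. Stack: [-14, 7]
BINARY_OP + → -14 + 7 = -7. Stack: [-7]
STORE_FAST r → r=-7. Stack: []
LOAD_CONST → push 8. Stack: [8]
LOAD_FAST a → push -7. Stack: [8, -7]
BINARY_OP % → 8 % -7 = -6. Stack: [-6]
STORE_FAST r → r=-6. Stack: []
LOAD_CONST → push 8. Stack: [8]
LOAD_FAST r → push -6. Stack: [8, -6]
BINARY_OP % → 8 % -6 = -4. Stack: [-4]
LOAD_FAST a → push -7. Stack: [-4, -7]
BINARY_OP * → -4 * -7 = 28. Stack: [28]
STORE_FAST u → u=28. Stack: []
LOAD_CONST → push 12. Stack: [12]
LOAD_FAST u → push 28. Stack: [12, 28]
BINARY_OP - → 12 - 28 = -16. Stack: [-16]
LOAD_CONST → push 4. Stack: [-16, 4]
BINARY_OP >> → -16 >> 4 = -1. Stack: [-1]
STORE_FAST m → m=-1. Stack: []
LOAD_FAST_LOAD_FAST m,m → push -1,-1. Stack: [-1, -1]
BINARY_OP - → -1 - -1 = 0. Stack: [0]
LOAD_CONST → push 5. Stack: [0, 5]
BINARY_OP - → 0 - 5 = -5. Stack: [-5]
STORE_FAST p → p=-5. Stack: []
LOAD_FAST_LOAD_FAST r,u → push -6,28. Stack: [-6, 28]
BINARY_OP % → -6 % 28 = 22. Stack: [22]
STORE_FAST k → k=22. Stack: []
LOAD_CONST → push 9. Stack: [9]
LOAD_FAST u → push 28. Stack: [9, 28]
BINARY_OP * → 9 * 28 = 252. Stack: [252]
STORE_FAST r → r=252. Stack: []
LOAD_FAST k → push 22. Stack: [22]
LOAD_CONST → push 5. Stack: [22, 5]
BINARY_OP + → 22 + 5 = 27. Stack: [27]
RETURN_VALUE → return 27.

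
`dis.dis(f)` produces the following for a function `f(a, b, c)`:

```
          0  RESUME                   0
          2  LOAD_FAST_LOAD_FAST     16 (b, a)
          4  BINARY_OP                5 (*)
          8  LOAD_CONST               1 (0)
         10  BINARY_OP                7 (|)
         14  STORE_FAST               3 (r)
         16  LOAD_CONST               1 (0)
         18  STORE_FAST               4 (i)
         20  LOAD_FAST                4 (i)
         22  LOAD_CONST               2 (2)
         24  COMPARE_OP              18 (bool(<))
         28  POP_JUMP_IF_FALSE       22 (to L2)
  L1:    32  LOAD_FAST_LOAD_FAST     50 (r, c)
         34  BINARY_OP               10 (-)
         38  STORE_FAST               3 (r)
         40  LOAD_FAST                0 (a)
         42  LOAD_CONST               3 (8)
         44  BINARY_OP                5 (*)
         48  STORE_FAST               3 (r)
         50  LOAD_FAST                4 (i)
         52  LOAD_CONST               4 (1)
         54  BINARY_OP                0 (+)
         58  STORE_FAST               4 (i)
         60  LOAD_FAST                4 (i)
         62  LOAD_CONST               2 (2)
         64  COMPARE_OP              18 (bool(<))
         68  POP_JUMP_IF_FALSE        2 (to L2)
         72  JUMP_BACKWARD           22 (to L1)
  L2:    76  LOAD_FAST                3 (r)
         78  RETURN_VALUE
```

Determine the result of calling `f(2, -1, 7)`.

16

LOAD_FAST_LOAD_FAST b,a → push -1,2. Stack: [-1, 2]
BINARY_OP * → -1 * 2 = -2. Stack: [-2]
LOAD_CONST → push 0. Stack: [-2, 0]
BINARY_OP | → -2 | 0 = -2. Stack: [-2]
STORE_FAST r → r=-2. Stack: []
LOAD_CONST → push 0. Stack: [0]
STORE_FAST i → i=0. Stack: []
LOAD_FAST i → push 0. Stack: [0]
LOAD_CONST → push 2. Stack: [0, 2]
COMPARE_OP bool(<) → 0 vs 2 = True. Stack: [True]
POP_JUMP_IF_FALSE → pop True; no jump. Stack: []
LOAD_FAST_LOAD_FAST r,c → push -2,7. Stack: [-2, 7]
BINARY_OP - → -2 - 7 = -9. Stack: [-9]
STORE_FAST r → r=-9. Stack: []
LOAD_FAST a → push 2. Stack: [2]
LOAD_CONST → push 8. Stack: [2, 8]
BINARY_OP * → 2 * 8 = 16. Stack: [16]
STORE_FAST r → r=16. Stack: []
LOAD_FAST i → push 0. Stack: [0]
LOAD_CONST → push 1. Stack: [0, 1]
BINARY_OP + → 0 + 1 = 1. Stack: [1]
STORE_FAST i → i=1. Stack: []
LOAD_FAST i → push 1. Stack: [1]
LOAD_CONST → push 2. Stack: [1, 2]
COMPARE_OP bool(<) → 1 vs 2 = True. Stack: [True]
POP_JUMP_IF_FALSE → pop True; no jump. Stack: []
LOAD_FAST_LOAD_FAST r,c → push 16,7. Stack: [16, 7]
BINARY_OP - → 16 - 7 = 9. Stack: [9]
STORE_FAST r → r=9. Stack: []
LOAD_FAST a → push 2. Stack: [2]
LOAD_CONST → push 8. Stack: [2, 8]
BINARY_OP * → 2 * 8 = 16. Stack: [16]
STORE_FAST r → r=16. Stack: []
LOAD_FAST i → push 1. Stack: [1]
LOAD_CONST → push 1. Stack: [1, 1]
BINARY_OP + → 1 + 1 = 2. Stack: [2]
STORE_FAST i → i=2. Stack: []
LOAD_FAST i → push 2. Stack: [2]
LOAD_CONST → push 2. Stack: [2, 2]
COMPARE_OP bool(<) → 2 vs 2 = False. Stack: [False]
POP_JUMP_IF_FALSE → pop False; jump. Stack: []
LOAD_FAST r → push 16. Stack: [16]
RETURN_VALUE → return 16.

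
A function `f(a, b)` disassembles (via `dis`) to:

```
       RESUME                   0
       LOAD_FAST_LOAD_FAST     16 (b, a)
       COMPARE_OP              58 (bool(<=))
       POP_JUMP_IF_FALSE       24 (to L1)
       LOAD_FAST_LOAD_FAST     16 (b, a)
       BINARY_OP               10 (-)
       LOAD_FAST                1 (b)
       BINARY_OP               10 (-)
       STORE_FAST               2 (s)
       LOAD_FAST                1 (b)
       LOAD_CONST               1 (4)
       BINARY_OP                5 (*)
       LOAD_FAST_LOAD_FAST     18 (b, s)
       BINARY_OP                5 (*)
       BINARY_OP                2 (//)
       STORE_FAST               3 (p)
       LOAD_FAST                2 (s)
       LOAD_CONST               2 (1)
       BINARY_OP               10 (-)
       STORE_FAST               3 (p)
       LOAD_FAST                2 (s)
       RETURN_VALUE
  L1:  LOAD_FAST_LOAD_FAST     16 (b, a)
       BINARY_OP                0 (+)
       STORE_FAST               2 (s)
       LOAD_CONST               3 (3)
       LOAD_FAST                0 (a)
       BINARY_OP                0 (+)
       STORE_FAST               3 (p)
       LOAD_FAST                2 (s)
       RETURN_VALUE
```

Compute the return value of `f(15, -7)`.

-15

LOAD_FAST_LOAD_FAST b,a → push -7,15. Stack: [-7, 15]
COMPARE_OP bool(<=) → -7 vs 15 = True. Stack: [True]
POP_JUMP_IF_FALSE → pop True; no jump. Stack: []
LOAD_FAST_LOAD_FAST b,a → push -7,15. Stack: [-7, 15]
BINARY_OP - → -7 - 15 = -22. Stack: [-22]
LOAD_FAST b → push -7. Stack: [-22, -7]
BINARY_OP - → -22 - -7 = -15. Stack: [-15]
STORE_FAST s → s=-15. Stack: []
LOAD_FAST b → push -7. Stack: [-7]
LOAD_CONST → push 4. Stack: [-7, 4]
BINARY_OP * → -7 * 4 = -28. Stack: [-28]
LOAD_FAST_LOAD_FAST b,s → push -7,-15. Stack: [-28, -7, -15]
BINARY_OP * → -7 * -15 = 105. Stack: [-28, 105]
BINARY_OP // → -28 // 105 = -1. Stack: [-1]
STORE_FAST p → p=-1. Stack: []
LOAD_FAST s → push -15. Stack: [-15]
LOAD_CONST → push 1. Stack: [-15, 1]
BINARY_OP - → -15 - 1 = -16. Stack: [-16]
STORE_FAST p → p=-16. Stack: []
LOAD_FAST s → push -15. Stack: [-15]
RETURN_VALUE → return -15.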